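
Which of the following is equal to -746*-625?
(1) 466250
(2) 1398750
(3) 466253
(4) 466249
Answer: 1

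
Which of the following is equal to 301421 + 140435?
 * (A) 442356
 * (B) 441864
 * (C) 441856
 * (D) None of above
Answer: C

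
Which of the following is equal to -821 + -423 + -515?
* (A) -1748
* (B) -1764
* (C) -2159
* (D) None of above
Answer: D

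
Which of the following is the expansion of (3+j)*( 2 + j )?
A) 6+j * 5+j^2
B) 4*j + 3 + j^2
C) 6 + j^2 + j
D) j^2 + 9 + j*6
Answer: A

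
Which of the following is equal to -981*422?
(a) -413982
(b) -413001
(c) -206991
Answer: a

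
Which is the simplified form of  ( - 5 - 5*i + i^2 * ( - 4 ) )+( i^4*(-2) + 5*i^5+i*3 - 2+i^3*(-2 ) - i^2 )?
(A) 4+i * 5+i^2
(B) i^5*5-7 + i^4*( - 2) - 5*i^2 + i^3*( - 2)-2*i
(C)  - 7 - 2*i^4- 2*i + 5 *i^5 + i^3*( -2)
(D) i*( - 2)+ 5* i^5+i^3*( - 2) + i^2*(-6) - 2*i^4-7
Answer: B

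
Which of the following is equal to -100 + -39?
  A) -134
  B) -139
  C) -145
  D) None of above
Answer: B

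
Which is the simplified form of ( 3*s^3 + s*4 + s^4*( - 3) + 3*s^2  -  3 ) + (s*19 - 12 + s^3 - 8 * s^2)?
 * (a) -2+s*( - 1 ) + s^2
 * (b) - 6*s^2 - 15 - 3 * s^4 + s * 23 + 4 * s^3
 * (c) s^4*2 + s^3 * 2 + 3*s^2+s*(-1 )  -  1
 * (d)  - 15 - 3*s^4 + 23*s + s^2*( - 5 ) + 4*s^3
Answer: d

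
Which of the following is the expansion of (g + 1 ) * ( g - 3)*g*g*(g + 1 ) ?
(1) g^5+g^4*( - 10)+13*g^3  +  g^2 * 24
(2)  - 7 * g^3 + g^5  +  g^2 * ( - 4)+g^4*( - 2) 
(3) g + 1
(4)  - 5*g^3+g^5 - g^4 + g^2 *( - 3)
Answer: 4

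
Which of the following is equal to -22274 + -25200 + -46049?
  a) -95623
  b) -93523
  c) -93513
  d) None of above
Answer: b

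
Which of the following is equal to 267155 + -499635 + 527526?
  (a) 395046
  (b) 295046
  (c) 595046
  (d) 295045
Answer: b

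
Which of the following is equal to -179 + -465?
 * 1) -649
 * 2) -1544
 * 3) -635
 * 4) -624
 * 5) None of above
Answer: 5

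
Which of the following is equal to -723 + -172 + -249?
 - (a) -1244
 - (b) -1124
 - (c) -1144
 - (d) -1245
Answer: c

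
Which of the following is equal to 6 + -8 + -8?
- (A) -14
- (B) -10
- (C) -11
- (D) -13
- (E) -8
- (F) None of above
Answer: B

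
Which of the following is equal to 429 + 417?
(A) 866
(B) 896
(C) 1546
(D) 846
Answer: D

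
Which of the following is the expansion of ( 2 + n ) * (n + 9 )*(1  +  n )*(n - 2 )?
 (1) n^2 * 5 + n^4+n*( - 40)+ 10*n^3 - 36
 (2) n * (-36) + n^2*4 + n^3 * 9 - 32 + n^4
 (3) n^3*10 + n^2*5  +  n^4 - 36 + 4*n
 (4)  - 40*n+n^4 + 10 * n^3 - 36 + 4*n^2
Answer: 1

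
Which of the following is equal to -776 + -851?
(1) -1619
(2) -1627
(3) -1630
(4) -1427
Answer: 2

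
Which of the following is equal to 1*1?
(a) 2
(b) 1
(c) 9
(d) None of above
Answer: b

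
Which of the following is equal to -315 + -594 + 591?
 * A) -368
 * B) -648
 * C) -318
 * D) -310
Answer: C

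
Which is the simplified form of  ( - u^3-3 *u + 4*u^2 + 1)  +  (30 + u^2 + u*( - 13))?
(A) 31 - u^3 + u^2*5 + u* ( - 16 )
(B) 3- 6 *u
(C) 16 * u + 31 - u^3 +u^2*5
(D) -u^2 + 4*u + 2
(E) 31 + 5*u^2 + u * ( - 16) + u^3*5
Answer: A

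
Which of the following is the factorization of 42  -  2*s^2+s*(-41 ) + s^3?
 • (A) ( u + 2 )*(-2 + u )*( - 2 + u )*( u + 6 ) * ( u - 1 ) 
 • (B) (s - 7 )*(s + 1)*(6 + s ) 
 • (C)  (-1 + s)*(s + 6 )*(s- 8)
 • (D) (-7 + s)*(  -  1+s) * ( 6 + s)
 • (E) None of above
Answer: D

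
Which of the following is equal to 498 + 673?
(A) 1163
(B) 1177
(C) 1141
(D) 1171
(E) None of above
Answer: D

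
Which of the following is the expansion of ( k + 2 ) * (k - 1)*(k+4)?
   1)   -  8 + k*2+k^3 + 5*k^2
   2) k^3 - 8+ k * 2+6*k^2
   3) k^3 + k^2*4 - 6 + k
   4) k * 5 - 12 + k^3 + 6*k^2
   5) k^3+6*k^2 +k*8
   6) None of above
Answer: 1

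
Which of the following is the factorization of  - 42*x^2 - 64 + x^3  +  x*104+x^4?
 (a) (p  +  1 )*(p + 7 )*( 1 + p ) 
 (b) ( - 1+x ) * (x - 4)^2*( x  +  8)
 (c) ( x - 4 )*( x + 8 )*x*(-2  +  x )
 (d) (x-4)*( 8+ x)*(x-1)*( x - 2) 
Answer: d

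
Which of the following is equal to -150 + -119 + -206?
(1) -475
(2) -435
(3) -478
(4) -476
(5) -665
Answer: 1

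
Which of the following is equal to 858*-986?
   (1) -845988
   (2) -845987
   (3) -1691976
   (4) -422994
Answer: 1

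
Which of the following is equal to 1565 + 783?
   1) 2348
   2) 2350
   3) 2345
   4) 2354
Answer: 1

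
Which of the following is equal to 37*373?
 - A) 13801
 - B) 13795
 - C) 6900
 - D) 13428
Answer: A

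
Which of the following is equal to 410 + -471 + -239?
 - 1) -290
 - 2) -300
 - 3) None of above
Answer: 2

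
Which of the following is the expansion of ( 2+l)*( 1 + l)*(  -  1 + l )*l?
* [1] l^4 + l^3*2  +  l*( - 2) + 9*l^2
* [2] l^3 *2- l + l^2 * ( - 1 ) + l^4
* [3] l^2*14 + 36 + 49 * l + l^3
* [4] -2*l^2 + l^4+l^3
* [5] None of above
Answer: 5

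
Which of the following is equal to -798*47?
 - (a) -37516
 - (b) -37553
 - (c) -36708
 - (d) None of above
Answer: d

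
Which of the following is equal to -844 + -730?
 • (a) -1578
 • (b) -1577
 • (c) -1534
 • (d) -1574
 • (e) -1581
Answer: d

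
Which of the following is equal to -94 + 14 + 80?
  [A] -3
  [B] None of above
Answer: B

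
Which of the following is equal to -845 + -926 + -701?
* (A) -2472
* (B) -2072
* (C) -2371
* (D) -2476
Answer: A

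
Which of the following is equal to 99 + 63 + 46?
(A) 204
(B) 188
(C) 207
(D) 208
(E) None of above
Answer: D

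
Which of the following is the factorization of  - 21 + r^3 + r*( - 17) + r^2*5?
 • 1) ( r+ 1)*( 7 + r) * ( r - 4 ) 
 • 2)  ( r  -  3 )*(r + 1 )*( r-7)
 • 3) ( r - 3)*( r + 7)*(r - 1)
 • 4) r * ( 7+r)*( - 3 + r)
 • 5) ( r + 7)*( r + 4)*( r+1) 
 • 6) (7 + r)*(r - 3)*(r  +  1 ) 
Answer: 6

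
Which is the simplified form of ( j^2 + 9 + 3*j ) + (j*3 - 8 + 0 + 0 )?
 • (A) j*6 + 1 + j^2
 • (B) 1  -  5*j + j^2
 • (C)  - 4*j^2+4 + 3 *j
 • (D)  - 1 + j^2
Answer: A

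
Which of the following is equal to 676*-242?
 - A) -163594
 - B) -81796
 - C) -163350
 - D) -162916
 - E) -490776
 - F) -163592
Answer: F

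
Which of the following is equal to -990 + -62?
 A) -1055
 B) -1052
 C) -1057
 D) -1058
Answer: B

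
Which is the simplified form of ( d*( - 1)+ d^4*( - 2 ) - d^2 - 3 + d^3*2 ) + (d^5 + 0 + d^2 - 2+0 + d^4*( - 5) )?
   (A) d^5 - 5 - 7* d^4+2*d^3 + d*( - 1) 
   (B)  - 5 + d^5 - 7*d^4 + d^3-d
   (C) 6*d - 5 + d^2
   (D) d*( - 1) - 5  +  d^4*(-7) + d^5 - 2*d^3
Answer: A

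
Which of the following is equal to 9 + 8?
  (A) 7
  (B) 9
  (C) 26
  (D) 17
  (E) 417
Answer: D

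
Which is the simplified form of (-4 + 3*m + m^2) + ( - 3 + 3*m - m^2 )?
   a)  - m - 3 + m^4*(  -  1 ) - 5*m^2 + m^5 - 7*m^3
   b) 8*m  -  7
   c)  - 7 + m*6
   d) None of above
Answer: c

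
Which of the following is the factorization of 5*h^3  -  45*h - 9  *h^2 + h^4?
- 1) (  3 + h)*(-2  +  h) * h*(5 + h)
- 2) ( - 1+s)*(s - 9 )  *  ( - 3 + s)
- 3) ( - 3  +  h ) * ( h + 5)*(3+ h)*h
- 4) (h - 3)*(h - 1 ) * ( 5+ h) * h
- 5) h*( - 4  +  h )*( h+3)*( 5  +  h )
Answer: 3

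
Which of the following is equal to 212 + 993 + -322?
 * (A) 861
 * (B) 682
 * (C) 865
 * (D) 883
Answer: D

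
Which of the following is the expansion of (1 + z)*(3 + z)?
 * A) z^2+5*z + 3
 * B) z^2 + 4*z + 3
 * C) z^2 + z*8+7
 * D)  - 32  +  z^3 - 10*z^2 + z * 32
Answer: B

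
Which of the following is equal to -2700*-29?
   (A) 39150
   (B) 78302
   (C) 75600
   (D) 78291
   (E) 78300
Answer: E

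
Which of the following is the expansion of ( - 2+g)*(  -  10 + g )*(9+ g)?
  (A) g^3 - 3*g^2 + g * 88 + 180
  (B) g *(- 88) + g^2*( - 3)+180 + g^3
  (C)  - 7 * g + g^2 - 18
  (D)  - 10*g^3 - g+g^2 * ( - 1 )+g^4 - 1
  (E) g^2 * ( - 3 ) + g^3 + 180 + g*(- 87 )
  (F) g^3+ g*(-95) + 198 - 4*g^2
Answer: B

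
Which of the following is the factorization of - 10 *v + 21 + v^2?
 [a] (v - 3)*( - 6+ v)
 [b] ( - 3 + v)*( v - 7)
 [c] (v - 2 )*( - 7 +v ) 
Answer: b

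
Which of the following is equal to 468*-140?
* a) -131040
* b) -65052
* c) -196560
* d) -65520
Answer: d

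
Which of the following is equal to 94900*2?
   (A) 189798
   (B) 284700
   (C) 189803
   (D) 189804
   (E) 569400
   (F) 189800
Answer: F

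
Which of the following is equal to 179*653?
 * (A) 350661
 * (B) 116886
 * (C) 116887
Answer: C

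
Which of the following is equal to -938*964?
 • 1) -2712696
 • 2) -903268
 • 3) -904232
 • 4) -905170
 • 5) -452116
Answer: 3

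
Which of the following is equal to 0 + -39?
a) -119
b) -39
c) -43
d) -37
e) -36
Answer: b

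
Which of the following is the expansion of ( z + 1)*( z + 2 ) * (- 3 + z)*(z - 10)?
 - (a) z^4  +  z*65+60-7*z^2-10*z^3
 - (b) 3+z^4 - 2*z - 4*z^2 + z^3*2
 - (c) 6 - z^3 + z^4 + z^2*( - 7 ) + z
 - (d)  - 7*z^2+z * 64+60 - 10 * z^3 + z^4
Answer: d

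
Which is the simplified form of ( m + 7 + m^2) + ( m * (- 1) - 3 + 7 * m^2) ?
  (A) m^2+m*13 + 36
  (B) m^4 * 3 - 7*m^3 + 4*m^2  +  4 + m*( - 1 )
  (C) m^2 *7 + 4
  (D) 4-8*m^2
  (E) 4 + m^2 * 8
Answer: E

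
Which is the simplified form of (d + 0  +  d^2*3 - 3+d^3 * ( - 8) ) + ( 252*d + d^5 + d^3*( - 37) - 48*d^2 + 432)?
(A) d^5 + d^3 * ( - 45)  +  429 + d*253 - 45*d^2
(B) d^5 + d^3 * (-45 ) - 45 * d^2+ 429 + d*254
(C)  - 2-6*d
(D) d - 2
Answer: A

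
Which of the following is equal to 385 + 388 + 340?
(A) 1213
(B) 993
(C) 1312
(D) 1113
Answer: D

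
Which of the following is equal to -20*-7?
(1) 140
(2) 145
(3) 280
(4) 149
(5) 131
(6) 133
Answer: 1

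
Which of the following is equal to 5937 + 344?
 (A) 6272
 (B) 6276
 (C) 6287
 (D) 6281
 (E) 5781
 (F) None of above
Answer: D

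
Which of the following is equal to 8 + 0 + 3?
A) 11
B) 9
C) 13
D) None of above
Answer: A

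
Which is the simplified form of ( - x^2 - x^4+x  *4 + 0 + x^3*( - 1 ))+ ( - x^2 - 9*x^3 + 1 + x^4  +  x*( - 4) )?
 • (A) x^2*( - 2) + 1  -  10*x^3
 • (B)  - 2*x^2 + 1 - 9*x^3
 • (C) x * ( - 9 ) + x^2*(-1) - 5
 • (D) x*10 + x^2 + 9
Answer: A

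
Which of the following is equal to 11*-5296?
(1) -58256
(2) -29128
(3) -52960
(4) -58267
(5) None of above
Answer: 1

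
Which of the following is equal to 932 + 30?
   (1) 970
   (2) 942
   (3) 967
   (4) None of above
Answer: 4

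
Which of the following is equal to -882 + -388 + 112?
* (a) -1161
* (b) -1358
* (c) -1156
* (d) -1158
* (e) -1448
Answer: d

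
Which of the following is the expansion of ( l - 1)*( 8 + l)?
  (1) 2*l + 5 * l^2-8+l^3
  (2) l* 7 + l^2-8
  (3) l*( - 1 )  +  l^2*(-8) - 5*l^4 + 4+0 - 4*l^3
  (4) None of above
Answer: 2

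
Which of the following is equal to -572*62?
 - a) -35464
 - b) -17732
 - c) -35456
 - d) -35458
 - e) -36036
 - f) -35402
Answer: a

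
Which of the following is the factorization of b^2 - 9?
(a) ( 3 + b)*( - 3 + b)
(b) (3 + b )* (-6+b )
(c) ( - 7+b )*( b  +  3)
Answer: a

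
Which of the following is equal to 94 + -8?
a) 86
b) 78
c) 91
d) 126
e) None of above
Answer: a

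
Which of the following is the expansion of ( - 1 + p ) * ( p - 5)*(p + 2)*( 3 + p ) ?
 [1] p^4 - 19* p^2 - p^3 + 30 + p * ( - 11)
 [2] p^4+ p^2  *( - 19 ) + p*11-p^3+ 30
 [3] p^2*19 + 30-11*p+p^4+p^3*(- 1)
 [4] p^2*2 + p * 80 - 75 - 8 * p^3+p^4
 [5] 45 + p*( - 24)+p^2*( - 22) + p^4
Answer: 1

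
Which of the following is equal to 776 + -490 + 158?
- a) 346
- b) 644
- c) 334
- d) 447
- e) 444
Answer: e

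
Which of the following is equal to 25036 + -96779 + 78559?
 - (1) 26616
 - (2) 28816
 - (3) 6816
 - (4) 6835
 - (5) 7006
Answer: 3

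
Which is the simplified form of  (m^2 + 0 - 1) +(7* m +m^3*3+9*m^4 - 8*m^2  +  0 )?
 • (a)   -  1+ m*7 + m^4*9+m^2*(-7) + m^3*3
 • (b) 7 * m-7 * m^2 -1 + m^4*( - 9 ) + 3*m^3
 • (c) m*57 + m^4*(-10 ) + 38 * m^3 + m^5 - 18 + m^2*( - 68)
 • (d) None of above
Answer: a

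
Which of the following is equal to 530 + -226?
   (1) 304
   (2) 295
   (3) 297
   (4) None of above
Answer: 1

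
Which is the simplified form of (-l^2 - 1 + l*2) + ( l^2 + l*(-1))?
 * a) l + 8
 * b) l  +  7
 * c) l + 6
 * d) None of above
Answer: d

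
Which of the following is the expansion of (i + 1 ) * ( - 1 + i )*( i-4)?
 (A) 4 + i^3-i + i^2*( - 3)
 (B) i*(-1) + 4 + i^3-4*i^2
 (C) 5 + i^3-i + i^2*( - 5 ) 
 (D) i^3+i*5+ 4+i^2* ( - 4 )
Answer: B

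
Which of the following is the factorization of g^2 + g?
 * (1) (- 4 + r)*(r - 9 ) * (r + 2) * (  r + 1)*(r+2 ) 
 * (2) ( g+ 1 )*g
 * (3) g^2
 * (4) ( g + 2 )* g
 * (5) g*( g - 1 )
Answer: 2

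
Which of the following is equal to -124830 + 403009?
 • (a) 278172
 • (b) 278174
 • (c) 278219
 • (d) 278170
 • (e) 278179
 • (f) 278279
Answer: e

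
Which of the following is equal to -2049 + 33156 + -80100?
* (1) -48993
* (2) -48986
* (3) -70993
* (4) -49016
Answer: 1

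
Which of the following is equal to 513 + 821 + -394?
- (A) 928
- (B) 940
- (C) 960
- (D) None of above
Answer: B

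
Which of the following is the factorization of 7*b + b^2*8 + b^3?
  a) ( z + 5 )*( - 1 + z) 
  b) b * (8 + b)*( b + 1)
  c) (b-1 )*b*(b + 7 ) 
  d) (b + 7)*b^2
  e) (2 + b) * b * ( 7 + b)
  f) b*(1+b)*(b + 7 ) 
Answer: f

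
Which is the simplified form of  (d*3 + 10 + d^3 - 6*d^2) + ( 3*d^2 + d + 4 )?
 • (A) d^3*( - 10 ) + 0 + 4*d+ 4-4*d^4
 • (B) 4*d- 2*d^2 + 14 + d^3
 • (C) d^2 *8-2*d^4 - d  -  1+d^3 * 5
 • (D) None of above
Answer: D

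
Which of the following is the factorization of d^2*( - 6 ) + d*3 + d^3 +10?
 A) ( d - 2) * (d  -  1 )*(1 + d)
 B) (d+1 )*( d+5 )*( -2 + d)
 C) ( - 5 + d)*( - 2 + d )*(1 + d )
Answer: C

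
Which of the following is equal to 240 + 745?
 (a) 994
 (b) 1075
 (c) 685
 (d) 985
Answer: d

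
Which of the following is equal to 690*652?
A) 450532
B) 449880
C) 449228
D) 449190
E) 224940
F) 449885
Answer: B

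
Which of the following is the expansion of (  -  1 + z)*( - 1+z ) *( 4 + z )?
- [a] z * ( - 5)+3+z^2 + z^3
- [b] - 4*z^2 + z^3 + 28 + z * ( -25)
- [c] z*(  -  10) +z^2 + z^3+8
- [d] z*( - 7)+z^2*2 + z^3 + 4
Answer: d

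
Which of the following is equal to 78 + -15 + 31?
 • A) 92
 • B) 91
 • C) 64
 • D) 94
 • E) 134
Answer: D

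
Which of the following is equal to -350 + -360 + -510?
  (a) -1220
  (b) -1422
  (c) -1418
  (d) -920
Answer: a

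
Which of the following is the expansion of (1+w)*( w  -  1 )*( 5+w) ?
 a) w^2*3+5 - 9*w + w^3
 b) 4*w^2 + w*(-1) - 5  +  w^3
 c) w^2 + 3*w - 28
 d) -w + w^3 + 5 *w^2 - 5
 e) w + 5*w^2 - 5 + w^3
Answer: d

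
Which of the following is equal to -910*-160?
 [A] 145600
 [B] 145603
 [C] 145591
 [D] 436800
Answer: A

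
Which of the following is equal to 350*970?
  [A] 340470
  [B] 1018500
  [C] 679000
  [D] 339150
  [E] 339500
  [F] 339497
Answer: E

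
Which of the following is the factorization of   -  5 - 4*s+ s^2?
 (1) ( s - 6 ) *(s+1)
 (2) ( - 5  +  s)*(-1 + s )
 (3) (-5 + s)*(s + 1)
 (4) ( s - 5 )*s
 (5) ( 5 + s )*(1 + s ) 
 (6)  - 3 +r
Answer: 3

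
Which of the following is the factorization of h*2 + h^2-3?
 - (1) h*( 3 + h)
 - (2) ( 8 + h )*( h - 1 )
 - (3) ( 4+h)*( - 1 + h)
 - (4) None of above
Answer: 4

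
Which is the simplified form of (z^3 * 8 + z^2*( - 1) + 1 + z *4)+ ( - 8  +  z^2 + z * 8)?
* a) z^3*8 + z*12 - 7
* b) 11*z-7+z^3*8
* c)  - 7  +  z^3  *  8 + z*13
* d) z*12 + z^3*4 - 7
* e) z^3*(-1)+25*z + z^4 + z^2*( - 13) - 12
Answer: a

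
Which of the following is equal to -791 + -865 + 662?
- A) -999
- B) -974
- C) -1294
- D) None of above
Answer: D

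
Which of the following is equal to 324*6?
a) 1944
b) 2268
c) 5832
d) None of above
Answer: a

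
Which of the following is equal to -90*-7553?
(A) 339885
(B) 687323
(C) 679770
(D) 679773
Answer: C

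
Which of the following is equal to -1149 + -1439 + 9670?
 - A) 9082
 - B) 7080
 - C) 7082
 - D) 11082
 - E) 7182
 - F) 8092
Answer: C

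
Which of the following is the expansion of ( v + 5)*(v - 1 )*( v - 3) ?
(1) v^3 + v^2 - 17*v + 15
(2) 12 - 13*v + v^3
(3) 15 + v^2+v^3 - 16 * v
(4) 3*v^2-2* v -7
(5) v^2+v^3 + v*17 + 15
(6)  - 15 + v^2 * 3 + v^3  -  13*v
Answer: 1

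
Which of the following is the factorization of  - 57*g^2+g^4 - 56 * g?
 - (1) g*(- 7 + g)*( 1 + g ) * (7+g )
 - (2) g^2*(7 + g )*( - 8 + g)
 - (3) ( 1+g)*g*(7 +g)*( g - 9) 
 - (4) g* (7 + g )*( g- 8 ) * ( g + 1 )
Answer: 4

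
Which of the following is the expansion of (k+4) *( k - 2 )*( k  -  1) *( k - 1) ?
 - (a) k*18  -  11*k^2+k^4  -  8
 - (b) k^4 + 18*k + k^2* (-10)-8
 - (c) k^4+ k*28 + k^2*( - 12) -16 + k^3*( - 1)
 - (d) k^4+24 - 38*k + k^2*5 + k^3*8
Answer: a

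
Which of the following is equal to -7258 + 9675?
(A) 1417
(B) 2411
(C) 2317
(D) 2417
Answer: D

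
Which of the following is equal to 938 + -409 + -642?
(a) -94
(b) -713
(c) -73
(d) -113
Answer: d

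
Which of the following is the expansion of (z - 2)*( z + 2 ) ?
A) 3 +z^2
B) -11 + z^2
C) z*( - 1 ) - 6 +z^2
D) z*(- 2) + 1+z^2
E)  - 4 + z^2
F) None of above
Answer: E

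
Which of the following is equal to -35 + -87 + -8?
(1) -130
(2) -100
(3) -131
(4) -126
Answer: 1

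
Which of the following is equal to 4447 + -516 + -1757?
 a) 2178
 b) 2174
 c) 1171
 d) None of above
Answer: b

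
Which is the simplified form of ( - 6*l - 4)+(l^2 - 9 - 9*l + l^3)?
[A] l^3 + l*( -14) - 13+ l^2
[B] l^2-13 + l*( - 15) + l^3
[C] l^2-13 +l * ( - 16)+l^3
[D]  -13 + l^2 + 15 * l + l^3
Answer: B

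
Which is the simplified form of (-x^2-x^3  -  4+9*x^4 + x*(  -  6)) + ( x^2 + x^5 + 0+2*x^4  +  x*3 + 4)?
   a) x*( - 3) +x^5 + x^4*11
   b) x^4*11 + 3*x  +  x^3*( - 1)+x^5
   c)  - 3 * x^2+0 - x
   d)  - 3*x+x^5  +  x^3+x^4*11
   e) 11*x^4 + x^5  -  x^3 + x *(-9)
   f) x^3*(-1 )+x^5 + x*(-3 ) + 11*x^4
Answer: f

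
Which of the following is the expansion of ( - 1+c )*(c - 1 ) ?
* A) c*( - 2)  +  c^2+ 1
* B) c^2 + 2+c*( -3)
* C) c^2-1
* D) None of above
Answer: A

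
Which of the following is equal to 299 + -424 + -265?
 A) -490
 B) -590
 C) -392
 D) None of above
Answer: D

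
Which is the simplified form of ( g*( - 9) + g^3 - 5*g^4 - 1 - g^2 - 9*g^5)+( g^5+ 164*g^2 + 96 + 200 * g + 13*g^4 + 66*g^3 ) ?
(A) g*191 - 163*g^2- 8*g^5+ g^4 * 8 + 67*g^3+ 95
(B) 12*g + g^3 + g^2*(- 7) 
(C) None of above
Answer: C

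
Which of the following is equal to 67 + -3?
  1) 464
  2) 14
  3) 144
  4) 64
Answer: 4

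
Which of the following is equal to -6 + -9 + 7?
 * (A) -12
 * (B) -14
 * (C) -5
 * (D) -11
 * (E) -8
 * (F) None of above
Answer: E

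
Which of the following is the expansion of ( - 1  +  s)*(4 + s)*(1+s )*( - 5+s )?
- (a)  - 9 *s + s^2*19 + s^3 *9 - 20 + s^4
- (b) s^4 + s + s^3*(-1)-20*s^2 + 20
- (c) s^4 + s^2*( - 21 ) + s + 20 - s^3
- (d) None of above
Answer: c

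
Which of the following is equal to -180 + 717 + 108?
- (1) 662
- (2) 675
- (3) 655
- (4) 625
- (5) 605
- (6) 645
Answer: 6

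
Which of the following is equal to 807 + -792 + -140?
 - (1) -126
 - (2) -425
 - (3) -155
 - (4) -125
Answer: 4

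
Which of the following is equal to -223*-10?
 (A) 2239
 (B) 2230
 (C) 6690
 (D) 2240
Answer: B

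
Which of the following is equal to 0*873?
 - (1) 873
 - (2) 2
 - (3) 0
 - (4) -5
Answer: 3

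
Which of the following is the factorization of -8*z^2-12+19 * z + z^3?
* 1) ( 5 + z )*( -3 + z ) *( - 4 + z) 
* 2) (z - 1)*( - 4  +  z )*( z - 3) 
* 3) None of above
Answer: 2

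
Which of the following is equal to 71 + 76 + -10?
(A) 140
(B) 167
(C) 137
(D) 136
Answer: C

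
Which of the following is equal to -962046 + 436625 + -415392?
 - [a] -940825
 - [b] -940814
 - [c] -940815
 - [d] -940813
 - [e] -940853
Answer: d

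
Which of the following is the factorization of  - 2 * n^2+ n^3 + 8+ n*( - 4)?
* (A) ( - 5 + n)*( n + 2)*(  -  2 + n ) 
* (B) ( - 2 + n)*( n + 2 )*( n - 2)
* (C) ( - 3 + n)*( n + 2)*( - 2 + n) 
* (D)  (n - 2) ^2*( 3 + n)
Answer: B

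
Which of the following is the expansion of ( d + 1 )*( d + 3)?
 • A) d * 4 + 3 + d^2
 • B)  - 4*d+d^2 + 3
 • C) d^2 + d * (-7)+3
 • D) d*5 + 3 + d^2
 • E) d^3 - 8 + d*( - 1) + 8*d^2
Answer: A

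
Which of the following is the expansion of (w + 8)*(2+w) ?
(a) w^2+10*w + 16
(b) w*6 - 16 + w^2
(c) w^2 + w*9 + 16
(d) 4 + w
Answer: a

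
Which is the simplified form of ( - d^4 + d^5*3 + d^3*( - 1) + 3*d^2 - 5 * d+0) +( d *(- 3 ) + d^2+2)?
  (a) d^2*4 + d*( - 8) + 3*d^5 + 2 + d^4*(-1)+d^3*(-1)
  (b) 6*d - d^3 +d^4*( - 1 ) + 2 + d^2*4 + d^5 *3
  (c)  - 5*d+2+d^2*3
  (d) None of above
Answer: a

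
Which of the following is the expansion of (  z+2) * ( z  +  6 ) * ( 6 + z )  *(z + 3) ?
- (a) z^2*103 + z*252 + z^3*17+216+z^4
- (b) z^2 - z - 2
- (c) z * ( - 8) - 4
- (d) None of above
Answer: d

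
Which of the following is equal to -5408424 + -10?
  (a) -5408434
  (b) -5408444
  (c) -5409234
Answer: a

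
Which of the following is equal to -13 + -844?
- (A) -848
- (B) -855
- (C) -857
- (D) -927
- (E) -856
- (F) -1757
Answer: C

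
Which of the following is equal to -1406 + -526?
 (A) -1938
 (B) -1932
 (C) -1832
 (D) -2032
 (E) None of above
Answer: B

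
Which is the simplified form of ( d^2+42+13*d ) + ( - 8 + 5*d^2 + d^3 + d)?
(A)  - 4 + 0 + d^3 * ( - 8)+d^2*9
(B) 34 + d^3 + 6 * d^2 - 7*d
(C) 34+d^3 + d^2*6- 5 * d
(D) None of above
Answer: D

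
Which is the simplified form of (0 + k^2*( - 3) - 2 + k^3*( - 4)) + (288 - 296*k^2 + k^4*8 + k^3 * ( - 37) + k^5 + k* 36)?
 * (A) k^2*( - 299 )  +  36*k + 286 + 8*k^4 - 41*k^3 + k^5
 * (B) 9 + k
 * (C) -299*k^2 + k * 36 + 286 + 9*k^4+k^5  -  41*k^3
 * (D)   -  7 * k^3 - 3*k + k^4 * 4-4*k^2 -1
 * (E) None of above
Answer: A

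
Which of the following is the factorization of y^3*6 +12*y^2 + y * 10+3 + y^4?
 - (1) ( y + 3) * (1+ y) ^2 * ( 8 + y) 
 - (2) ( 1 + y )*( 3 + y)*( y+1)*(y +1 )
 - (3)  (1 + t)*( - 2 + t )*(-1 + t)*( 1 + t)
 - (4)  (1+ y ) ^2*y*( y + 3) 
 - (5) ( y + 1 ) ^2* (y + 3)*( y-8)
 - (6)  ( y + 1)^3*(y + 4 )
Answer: 2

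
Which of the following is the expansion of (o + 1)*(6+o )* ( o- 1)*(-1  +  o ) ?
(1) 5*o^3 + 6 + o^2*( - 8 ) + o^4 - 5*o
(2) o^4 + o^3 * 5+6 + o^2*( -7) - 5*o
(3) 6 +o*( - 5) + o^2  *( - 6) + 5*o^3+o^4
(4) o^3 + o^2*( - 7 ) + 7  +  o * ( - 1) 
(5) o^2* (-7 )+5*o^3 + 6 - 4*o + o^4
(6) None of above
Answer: 2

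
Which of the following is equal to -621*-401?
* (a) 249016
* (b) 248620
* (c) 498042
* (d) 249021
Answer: d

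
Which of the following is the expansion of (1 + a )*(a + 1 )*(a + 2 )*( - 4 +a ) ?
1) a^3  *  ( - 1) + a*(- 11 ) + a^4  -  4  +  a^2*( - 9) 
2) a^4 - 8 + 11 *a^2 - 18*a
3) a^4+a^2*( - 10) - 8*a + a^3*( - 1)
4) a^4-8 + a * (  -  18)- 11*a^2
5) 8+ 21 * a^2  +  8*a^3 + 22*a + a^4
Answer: 4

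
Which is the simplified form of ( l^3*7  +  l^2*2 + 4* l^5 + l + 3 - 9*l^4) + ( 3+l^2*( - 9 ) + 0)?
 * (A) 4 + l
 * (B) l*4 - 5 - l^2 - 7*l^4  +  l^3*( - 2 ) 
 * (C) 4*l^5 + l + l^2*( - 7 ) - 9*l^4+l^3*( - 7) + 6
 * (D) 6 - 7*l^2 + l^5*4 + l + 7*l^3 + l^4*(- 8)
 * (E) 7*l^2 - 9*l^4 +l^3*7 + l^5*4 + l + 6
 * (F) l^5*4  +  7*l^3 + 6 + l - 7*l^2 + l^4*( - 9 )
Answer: F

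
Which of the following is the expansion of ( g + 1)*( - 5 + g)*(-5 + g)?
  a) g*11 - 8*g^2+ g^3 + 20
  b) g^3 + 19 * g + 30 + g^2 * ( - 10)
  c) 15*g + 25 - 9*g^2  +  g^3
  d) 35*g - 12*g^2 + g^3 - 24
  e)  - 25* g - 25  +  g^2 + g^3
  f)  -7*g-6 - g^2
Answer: c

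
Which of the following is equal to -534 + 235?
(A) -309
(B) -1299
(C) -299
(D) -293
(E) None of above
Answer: C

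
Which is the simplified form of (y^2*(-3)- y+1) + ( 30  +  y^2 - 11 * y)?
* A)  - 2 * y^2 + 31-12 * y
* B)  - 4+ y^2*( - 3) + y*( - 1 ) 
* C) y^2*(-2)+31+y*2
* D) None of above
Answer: A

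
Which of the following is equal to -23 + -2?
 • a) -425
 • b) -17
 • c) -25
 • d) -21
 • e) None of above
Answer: c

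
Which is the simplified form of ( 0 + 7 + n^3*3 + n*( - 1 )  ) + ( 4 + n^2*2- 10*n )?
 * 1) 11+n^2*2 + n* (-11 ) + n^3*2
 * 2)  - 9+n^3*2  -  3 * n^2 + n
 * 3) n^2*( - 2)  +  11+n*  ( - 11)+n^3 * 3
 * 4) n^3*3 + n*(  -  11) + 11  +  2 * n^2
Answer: 4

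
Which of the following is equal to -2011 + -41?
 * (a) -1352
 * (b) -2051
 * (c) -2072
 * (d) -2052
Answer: d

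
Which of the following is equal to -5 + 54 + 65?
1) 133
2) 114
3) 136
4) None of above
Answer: 2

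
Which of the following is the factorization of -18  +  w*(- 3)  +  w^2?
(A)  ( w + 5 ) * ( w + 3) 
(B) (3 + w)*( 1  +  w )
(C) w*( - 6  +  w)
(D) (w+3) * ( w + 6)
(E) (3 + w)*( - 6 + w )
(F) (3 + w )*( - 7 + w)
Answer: E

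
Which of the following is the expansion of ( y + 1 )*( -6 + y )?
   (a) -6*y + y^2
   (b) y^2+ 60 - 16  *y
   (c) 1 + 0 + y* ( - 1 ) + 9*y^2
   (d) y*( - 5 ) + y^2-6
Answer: d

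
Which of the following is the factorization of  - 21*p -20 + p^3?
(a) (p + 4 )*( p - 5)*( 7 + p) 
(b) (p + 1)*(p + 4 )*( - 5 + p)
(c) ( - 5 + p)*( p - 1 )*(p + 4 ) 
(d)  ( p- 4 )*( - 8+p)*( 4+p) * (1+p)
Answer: b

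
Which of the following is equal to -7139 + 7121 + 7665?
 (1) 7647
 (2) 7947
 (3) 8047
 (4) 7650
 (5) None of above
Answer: 1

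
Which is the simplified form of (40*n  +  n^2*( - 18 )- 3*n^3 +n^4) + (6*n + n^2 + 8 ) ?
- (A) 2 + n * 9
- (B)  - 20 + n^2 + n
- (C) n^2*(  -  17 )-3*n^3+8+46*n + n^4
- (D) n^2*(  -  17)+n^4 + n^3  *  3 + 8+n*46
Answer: C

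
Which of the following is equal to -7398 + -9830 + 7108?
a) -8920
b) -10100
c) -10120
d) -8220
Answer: c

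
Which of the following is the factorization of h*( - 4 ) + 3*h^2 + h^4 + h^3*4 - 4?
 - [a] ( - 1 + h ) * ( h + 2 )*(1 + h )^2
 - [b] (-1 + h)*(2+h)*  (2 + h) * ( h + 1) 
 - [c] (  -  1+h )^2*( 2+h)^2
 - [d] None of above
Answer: b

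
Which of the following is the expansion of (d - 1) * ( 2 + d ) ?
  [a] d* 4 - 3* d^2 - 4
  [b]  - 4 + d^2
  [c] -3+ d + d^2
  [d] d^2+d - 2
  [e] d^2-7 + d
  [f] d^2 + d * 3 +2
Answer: d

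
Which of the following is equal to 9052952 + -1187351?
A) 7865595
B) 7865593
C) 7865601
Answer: C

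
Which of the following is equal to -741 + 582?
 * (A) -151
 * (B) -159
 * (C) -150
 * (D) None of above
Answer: B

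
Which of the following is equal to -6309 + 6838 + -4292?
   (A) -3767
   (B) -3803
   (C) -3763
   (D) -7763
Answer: C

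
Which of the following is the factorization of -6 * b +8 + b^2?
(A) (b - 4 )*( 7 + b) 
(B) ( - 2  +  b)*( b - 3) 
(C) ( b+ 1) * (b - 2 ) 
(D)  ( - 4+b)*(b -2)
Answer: D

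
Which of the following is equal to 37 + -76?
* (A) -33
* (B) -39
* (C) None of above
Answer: B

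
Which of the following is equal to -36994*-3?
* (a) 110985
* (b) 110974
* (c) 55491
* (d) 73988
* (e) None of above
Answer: e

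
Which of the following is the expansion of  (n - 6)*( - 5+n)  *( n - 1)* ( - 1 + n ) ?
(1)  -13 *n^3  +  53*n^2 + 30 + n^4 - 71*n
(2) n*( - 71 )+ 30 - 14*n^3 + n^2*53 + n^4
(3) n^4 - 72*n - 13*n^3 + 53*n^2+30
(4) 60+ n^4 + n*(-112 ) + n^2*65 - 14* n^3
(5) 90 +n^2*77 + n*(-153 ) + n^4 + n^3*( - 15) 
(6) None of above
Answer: 1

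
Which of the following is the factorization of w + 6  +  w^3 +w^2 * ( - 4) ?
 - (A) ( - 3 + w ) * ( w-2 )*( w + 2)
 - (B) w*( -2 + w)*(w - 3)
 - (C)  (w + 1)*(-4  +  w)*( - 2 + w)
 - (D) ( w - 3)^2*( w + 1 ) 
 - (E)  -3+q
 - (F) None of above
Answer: F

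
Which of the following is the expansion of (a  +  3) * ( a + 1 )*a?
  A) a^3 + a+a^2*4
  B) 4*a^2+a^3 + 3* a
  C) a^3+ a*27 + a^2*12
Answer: B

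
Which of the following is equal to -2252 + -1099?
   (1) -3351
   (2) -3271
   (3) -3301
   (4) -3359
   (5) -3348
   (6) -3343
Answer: 1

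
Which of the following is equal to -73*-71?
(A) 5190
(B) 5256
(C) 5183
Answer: C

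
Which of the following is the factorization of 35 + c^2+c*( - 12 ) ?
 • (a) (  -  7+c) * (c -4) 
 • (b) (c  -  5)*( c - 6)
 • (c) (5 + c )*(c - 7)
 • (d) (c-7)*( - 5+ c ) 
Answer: d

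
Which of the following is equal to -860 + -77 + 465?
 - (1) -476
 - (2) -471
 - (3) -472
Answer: 3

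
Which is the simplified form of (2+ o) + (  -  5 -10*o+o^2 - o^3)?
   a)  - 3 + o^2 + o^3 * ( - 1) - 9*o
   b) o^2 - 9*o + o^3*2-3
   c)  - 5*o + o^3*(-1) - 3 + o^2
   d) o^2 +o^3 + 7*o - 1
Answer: a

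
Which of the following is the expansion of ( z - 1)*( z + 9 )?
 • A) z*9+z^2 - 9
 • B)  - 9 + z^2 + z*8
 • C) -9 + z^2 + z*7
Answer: B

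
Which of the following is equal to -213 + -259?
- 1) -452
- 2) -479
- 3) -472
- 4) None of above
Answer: 3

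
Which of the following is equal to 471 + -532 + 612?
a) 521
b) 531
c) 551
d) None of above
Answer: c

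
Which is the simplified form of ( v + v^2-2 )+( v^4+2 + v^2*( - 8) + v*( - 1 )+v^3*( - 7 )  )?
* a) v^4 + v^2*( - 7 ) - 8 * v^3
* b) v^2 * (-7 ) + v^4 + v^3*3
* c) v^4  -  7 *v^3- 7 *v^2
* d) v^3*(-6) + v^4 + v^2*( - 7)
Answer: c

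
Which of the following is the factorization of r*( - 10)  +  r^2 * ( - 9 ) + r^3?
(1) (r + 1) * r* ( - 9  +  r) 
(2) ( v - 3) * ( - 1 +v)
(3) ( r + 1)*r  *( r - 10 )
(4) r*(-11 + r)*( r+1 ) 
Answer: 3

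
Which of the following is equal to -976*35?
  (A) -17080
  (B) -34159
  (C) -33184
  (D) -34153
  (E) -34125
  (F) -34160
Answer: F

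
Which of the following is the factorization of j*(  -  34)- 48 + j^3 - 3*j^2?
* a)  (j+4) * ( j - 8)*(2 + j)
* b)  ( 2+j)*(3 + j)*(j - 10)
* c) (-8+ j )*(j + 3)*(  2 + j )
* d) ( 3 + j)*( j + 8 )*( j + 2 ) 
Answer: c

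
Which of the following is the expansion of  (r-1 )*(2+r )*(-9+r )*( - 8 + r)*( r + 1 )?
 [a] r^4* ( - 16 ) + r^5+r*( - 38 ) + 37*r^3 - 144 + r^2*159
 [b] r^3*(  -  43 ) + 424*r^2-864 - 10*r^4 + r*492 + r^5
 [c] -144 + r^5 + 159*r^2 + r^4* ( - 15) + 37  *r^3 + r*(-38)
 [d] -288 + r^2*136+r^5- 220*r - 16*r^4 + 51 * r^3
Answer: c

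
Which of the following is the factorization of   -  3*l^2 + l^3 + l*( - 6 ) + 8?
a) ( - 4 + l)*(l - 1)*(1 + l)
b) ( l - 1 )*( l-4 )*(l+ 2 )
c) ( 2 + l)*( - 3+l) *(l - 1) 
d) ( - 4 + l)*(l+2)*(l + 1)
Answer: b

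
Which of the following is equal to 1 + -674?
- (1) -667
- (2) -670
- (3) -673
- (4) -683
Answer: 3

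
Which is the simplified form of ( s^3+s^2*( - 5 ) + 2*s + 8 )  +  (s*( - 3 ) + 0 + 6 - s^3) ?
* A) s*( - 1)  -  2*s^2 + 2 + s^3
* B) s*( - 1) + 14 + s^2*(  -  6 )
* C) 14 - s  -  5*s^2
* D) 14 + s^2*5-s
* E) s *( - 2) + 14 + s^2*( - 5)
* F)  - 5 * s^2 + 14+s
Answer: C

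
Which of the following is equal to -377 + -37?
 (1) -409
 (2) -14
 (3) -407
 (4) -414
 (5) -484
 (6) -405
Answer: 4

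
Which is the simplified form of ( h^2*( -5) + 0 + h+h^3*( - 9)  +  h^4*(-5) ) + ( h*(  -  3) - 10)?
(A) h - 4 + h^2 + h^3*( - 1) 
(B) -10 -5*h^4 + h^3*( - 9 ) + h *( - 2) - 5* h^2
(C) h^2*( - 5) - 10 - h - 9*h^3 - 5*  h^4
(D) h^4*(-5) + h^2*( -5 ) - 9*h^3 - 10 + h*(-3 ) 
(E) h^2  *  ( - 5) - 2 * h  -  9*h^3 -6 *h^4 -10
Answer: B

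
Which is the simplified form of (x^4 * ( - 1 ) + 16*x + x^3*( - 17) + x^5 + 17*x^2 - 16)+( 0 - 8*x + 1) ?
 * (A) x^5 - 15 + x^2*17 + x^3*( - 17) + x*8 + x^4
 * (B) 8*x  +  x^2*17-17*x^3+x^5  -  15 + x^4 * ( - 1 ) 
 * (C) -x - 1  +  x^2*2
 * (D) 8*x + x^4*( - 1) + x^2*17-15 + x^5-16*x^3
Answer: B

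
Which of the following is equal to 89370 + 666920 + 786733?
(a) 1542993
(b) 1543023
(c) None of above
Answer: b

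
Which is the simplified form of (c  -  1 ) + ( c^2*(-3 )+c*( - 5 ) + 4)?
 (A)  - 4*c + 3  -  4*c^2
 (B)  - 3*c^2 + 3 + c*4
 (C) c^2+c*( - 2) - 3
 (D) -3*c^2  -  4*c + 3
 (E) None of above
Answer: D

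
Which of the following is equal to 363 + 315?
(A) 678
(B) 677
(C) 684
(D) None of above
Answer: A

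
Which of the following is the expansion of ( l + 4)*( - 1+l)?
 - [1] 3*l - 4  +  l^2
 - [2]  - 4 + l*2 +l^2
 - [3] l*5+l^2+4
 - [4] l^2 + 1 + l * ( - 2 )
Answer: 1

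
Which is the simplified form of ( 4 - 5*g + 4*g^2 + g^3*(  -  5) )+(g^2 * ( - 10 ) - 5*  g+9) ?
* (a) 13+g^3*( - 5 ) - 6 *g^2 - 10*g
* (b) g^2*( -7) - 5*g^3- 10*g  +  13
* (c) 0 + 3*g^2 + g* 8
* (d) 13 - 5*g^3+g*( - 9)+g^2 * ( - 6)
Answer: a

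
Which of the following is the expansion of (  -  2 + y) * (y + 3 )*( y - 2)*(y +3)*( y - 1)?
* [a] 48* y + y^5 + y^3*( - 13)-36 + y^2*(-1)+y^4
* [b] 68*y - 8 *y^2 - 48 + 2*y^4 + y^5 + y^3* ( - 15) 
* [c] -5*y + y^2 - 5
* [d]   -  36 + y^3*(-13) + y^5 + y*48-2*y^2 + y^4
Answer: a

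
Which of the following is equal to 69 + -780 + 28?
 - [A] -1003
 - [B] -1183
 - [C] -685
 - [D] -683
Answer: D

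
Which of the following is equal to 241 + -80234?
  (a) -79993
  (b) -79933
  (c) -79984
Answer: a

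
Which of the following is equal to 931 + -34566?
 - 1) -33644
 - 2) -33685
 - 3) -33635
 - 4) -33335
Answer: 3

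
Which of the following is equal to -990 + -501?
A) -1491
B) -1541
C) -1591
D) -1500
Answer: A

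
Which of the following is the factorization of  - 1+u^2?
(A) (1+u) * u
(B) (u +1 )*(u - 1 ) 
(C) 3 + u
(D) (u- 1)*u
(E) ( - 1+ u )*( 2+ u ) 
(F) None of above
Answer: B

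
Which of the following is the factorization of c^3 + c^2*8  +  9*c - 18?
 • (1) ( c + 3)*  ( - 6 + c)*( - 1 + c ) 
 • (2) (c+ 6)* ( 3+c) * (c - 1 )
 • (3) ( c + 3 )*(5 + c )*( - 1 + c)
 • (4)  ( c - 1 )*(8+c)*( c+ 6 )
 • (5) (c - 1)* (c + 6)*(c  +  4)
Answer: 2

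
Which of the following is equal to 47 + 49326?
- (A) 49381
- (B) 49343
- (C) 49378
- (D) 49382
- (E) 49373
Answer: E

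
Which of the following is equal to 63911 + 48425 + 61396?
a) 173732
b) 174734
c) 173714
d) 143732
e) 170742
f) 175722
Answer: a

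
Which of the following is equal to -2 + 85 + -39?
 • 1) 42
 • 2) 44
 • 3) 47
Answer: 2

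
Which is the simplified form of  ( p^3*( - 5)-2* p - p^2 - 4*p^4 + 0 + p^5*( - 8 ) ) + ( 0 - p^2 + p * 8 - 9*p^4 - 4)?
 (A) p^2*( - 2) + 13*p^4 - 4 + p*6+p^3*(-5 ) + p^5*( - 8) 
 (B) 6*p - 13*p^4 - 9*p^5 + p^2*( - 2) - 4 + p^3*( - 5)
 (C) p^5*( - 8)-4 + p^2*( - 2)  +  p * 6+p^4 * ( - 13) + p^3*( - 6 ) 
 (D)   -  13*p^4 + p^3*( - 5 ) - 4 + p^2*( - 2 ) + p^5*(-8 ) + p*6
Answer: D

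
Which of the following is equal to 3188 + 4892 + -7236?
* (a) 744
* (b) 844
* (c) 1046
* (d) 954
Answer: b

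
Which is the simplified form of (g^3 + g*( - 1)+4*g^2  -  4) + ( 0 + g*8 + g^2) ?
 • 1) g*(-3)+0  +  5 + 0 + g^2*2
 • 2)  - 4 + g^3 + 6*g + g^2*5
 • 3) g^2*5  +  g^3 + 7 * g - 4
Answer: 3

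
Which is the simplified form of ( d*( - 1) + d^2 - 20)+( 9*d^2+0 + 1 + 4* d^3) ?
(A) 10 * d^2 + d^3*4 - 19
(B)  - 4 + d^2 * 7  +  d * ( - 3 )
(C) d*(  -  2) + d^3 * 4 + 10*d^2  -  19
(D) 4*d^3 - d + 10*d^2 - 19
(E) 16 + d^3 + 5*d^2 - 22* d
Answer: D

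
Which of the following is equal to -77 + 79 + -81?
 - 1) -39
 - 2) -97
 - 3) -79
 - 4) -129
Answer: 3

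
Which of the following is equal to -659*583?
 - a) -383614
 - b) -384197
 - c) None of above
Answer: b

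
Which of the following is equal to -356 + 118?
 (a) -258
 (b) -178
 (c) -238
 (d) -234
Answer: c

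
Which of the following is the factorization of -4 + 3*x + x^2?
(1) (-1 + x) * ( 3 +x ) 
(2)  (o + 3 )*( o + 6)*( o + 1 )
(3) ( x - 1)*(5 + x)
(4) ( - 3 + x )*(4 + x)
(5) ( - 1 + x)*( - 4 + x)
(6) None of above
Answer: 6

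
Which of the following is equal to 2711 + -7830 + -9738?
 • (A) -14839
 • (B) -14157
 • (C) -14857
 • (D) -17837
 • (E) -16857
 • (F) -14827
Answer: C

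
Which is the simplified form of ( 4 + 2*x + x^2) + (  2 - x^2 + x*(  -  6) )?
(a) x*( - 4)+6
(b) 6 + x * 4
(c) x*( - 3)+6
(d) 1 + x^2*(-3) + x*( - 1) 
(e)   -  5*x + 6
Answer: a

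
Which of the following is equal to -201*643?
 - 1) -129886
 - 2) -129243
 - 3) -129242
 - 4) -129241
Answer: 2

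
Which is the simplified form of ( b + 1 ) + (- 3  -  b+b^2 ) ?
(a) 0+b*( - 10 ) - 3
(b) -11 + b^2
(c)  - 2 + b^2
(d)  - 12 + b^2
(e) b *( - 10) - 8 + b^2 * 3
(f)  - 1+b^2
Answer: c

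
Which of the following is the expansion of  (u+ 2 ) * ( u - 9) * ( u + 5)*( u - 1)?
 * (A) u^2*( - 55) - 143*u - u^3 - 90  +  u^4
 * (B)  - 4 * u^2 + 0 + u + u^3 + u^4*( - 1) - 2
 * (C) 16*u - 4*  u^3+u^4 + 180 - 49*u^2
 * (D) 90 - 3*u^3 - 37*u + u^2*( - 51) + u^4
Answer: D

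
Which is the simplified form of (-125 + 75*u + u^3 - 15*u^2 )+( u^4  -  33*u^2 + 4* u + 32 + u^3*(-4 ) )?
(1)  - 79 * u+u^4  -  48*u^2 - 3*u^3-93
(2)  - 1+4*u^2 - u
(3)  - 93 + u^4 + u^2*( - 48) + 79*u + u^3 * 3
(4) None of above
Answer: 4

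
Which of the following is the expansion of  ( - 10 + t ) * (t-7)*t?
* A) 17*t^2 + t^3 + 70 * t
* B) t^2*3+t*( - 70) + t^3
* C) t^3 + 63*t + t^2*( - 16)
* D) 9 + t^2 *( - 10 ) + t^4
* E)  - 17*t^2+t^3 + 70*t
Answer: E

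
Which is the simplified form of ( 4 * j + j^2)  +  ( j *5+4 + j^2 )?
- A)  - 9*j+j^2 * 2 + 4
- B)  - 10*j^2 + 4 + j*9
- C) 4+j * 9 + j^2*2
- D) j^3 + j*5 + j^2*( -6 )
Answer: C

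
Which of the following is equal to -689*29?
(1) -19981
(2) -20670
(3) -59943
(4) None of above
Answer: 1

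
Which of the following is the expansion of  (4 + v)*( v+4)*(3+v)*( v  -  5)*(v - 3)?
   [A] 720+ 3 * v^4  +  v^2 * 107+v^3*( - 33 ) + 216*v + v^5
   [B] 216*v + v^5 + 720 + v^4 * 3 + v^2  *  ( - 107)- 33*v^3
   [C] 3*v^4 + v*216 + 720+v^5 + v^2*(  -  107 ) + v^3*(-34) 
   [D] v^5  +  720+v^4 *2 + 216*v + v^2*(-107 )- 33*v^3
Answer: B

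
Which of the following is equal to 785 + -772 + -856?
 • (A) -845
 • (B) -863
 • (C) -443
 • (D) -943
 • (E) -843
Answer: E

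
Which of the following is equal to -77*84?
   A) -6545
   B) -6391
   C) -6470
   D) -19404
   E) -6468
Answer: E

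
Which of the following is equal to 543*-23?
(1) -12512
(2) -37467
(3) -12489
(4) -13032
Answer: 3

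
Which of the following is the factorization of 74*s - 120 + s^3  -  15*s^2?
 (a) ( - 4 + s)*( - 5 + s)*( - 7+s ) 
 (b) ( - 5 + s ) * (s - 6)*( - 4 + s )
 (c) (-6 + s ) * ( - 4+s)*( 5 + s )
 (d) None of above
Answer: b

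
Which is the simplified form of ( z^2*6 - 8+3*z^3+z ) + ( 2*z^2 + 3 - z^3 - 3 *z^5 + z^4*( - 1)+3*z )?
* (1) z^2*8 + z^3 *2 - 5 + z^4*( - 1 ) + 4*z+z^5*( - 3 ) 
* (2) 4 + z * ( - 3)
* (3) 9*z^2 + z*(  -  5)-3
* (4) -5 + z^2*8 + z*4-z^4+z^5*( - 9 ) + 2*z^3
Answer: 1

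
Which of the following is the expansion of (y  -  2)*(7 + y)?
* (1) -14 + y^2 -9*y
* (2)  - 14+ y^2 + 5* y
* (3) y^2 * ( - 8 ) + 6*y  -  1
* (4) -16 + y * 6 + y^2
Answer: 2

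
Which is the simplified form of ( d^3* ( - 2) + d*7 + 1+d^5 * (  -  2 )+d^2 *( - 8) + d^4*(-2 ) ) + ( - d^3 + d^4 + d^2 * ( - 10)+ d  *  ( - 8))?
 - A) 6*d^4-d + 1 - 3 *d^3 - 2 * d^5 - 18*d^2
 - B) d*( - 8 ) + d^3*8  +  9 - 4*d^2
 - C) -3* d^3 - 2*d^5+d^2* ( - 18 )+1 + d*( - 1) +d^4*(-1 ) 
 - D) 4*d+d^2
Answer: C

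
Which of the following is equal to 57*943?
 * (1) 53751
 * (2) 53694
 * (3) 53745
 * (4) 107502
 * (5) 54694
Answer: 1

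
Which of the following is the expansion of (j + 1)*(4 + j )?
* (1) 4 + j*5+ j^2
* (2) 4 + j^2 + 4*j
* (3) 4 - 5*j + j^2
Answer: 1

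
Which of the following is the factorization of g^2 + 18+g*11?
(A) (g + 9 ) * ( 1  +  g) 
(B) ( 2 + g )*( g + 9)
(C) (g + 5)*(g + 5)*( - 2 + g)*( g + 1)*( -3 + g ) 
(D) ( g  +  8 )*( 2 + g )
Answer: B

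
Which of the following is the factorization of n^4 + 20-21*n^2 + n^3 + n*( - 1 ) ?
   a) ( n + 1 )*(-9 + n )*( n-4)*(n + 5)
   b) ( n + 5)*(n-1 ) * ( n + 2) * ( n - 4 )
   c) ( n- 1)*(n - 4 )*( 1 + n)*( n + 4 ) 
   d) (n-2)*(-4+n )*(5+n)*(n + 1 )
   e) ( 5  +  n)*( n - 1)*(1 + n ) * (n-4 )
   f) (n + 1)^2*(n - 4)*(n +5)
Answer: e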